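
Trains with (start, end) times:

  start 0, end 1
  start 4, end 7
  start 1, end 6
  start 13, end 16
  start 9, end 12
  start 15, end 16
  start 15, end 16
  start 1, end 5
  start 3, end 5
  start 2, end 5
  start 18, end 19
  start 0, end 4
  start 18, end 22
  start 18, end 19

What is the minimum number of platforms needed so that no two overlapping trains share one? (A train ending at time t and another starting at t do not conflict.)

5

Events (time:±→running): 0:+→1 0:+→2 1:-→1 1:+→2 1:+→3 2:+→4 3:+→5 … peak 5.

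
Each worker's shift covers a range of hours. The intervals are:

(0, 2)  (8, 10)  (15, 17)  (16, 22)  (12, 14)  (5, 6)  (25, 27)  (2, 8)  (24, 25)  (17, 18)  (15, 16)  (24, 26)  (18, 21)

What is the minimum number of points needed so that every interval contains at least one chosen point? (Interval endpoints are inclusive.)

Process intervals by earliest right end; each time one isn't hit yet, stab at its right endpoint.
Sorted: [0,2] [5,6] [2,8] [8,10] [12,14] [15,16] [15,17] [17,18] [18,21] [16,22] [24,25] [24,26] [25,27]
{[0,2]} hit by 2; {[5,6],[2,8]} hit by 6; {[8,10]} hit by 10; {[12,14]} hit by 14; {[15,16],[15,17]} hit by 16; {[17,18],[18,21],[16,22]} hit by 18; {[24,25],[24,26],[25,27]} hit by 25.
Points: 2, 6, 10, 14, 16, 18, 25 (7 total).

7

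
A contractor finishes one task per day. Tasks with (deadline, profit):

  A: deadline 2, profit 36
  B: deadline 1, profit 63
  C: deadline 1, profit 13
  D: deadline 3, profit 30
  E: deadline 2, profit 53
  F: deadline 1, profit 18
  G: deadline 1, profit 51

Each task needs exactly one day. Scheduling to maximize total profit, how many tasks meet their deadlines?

By profit: B(d1,63), E(d2,53), G(d1,51), A(d2,36), D(d3,30), F(d1,18), C(d1,13)
B→slot 1; E→slot 2; G skipped; A skipped; D→slot 3; F skipped; C skipped.
3 of 7 scheduled.

3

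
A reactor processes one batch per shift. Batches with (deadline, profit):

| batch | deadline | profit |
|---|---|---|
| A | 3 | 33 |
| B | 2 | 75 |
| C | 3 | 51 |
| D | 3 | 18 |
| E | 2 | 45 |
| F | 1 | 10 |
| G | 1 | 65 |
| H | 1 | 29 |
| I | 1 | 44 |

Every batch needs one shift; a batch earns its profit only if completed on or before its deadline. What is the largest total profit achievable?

191

Take jobs in profit order; each goes to the latest open slot no later than its deadline.
Profit order: B=75 G=65 C=51 E=45 I=44 A=33 H=29 D=18 F=10
Assign: B→slot 2, G→slot 1, C→slot 3, E skipped, I skipped, A skipped, H skipped, D skipped, F skipped.
Slots: [1:G] [2:B] [3:C]
Profit = 65 + 75 + 51 = 191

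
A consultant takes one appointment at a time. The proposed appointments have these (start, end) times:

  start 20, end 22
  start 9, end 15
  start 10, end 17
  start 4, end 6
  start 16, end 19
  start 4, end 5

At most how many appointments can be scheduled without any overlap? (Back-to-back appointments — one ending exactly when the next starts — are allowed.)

4

Order by finish time; keep every interval that doesn't clash with the previous kept one.
Sorted by end: (4,5)  (4,6)  (9,15)  (10,17)  (16,19)  (20,22)
take (4,5); skip (4,6); take (9,15); take (16,19); take (20,22).
Selected 4 appointments.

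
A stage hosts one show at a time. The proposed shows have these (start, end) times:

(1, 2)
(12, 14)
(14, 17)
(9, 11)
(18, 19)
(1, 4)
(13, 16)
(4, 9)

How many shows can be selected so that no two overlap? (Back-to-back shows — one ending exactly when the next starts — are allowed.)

Greedy by earliest finish: after sorting by end time, pick each interval compatible with the last pick.
By end time: (1,2), (1,4), (4,9), (9,11), (12,14), (13,16), (14,17), (18,19).
Pick (1,2); next start ≥ 2 → (4,9); next start ≥ 9 → (9,11); next start ≥ 11 → (12,14); next start ≥ 14 → (14,17); next start ≥ 17 → (18,19).
Selected 6 shows.

6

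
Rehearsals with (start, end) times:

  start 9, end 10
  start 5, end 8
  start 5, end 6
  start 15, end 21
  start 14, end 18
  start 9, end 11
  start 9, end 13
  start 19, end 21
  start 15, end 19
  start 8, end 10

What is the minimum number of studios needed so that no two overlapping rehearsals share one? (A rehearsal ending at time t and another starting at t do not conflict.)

starts: [5, 5, 8, 9, 9, 9, 14, 15, 15, 19]
ends:   [6, 8, 10, 10, 11, 13, 18, 19, 21, 21]
s5→1 s5→2 e6→1 e8→0 s8→1 s9→2 s9→3 s9→4  — peak 4.

4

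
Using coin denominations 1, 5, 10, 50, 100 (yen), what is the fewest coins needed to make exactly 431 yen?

8

Use the largest denomination that fits, subtract, and repeat.
431 = 4×100 + 3×10 + 1×1
Total coins = 4 + 3 + 1 = 8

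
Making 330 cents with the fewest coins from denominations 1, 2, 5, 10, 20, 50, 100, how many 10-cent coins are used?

1

330 − 3×100→30 − 1×20→10 − 1×10→0
Count of 10: 1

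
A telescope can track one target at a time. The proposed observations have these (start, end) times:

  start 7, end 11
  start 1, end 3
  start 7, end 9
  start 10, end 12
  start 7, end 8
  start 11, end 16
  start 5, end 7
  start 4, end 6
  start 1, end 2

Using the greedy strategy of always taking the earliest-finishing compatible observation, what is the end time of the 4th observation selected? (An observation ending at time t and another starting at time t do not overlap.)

12

By end time: (1,2), (1,3), (4,6), (5,7), (7,8), (7,9), (7,11), (10,12), (11,16).
Pick (1,2); next start ≥ 2 → (4,6); next start ≥ 6 → (7,8); next start ≥ 8 → (10,12).
Selected: (1,2) (4,6) (7,8) (10,12)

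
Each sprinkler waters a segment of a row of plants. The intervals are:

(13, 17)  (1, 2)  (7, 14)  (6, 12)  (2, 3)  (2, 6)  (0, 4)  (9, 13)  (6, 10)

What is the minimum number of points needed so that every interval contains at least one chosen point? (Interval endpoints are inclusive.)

3

Sort by right endpoint; whenever an interval is uncovered, place a point at its right end.
Sorted: [1,2] [2,3] [0,4] [2,6] [6,10] [6,12] [9,13] [7,14] [13,17]
{[1,2],[2,3],[0,4],[2,6]} hit by 2; {[6,10],[6,12],[9,13],[7,14]} hit by 10; {[13,17]} hit by 17.
Points: 2, 10, 17 (3 total).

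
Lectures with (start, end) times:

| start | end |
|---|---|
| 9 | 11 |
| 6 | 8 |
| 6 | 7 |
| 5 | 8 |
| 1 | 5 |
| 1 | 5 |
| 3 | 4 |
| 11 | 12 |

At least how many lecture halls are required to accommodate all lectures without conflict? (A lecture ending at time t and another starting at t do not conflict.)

3

The answer is the maximum number of intervals overlapping at any instant.
starts: [1, 1, 3, 5, 6, 6, 9, 11]
ends:   [4, 5, 5, 7, 8, 8, 11, 12]
s1→1 s1→2 s3→3  — peak 3.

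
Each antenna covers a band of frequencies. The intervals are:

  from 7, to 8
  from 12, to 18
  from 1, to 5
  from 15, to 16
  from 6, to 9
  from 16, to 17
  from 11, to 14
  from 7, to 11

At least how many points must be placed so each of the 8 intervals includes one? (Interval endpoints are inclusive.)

4

Process intervals by earliest right end; each time one isn't hit yet, stab at its right endpoint.
By right end: [1,5]  [7,8]  [6,9]  [7,11]  [11,14]  [15,16]  [16,17]  [12,18]
[1,5] uncovered → point at 5; [7,8] uncovered → point at 8; [11,14] uncovered → point at 14; [15,16] uncovered → point at 16.
Points: 5, 8, 14, 16 (4 total).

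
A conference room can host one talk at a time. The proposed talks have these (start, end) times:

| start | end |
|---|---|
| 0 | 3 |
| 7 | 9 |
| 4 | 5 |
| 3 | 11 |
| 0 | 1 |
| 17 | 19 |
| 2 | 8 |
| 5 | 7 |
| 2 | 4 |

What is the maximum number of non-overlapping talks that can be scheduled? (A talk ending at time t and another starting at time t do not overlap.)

Sort by end time and greedily take each interval whose start is ≥ the last chosen end.
By end time: (0,1), (0,3), (2,4), (4,5), (5,7), (2,8), (7,9), (3,11), (17,19).
Pick (0,1); next start ≥ 1 → (2,4); next start ≥ 4 → (4,5); next start ≥ 5 → (5,7); next start ≥ 7 → (7,9); next start ≥ 9 → (17,19).
Selected 6 talks.

6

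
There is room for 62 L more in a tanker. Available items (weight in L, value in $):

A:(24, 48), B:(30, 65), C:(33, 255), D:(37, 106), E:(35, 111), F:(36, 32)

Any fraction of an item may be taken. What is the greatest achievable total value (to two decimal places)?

346.97

Greedy by value/weight ratio, highest first.
Order: C (255/33=7.73) > E (111/35=3.17) > D (106/37=2.86) > B (65/30=2.17) > A (48/24=2.00) > F (32/36=0.89)
Fill: take C (33 @ 255) → take 29/35 of E → 91.97; 62/62 used.
Total value = 346.97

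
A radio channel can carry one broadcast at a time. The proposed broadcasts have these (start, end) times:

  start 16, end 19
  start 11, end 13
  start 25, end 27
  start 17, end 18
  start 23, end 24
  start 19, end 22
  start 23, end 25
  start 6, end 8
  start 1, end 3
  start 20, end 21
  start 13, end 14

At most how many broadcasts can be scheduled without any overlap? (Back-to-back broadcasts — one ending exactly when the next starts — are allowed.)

Sort by end time and greedily take each interval whose start is ≥ the last chosen end.
Sorted by end: (1,3)  (6,8)  (11,13)  (13,14)  (17,18)  (16,19)  (20,21)  (19,22)  (23,24)  (23,25)  (25,27)
take (1,3); take (6,8); take (11,13); take (13,14); take (17,18); skip (16,19); take (20,21); take (23,24); skip (23,25); take (25,27).
Selected 8 broadcasts.

8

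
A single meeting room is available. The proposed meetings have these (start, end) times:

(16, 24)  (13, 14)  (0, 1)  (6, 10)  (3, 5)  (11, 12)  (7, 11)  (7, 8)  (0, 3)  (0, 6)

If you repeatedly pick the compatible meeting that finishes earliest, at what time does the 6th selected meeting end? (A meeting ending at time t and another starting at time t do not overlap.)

24

Sorted by end: (0,1)  (0,3)  (3,5)  (0,6)  (7,8)  (6,10)  (7,11)  (11,12)  (13,14)  (16,24)
take (0,1); skip (0,3); take (3,5); skip (0,6); take (7,8); take (11,12); take (13,14); take (16,24).
Selected: (0,1) (3,5) (7,8) (11,12) (13,14) (16,24)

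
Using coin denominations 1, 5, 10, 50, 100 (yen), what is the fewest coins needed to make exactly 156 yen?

4

Greedy: take as many of the largest coin as possible, then repeat with the remainder.
156 − 1×100→56 − 1×50→6 − 1×5→1 − 1×1→0
Total coins = 1 + 1 + 1 + 1 = 4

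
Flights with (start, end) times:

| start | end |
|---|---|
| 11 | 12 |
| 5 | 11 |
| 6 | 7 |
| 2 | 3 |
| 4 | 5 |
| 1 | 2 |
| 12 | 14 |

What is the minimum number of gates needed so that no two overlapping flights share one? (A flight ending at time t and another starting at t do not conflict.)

2

Count concurrent intervals with a sweep; the peak is the room count.
Events (time:±→running): 1:+→1 2:-→0 2:+→1 3:-→0 4:+→1 5:-→0 5:+→1 6:+→2 … peak 2.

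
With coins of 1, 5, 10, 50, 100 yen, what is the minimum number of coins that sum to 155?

3

Use the largest denomination that fits, subtract, and repeat.
155 − 1×100→55 − 1×50→5 − 1×5→0
Total coins = 1 + 1 + 1 = 3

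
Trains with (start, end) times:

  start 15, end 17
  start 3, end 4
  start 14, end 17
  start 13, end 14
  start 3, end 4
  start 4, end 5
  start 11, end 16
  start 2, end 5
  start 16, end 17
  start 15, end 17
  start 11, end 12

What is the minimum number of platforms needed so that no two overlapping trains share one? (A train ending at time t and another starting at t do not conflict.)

starts: [2, 3, 3, 4, 11, 11, 13, 14, 15, 15, 16]
ends:   [4, 4, 5, 5, 12, 14, 16, 17, 17, 17, 17]
s2→1 s3→2 s3→3 e4→2 e4→1 s4→2 e5→1 e5→0 s11→1 s11→2 e12→1 s13→2 e14→1 s14→2 s15→3 s15→4  — peak 4.

4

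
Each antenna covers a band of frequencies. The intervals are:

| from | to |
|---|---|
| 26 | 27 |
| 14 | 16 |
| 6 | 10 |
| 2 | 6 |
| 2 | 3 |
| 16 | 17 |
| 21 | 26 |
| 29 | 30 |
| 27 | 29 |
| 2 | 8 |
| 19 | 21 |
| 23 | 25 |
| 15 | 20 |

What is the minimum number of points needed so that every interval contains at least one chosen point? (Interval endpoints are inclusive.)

Sort by right endpoint; whenever an interval is uncovered, place a point at its right end.
Sorted: [2,3] [2,6] [2,8] [6,10] [14,16] [16,17] [15,20] [19,21] [23,25] [21,26] [26,27] [27,29] [29,30]
{[2,3],[2,6],[2,8]} hit by 3; {[6,10]} hit by 10; {[14,16],[16,17],[15,20]} hit by 16; {[19,21]} hit by 21; {[23,25],[21,26]} hit by 25; {[26,27],[27,29]} hit by 27; {[29,30]} hit by 30.
Points: 3, 10, 16, 21, 25, 27, 30 (7 total).

7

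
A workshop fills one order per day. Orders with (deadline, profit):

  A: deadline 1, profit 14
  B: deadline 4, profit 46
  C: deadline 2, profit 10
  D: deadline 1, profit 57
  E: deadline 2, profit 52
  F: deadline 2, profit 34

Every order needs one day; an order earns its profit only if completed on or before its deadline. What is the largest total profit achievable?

155

Sort by profit descending; place each in the latest free slot ≤ its deadline.
Profit order: D=57 E=52 B=46 F=34 A=14 C=10
Assign: D→slot 1, E→slot 2, B→slot 4, F skipped, A skipped, C skipped.
Slots: [1:D] [2:E] [4:B]
Profit = 57 + 52 + 46 = 155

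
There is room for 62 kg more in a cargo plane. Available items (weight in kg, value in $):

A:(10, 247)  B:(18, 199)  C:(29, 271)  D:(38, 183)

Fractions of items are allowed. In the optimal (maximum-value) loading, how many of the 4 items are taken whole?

Greedy by value/weight ratio, highest first.
Order: A (247/10=24.70) > B (199/18=11.06) > C (271/29=9.34) > D (183/38=4.82)
Fill: take A (10 @ 247) → take B (18 @ 199) → take C (29 @ 271) → take 5/38 of D → 24.08; 62/62 used.
3 item(s) taken whole; one partial (take 5/38 of D).

3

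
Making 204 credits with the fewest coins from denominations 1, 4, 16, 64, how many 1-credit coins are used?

204 = 3×64 + 3×4
Count of 1: 0

0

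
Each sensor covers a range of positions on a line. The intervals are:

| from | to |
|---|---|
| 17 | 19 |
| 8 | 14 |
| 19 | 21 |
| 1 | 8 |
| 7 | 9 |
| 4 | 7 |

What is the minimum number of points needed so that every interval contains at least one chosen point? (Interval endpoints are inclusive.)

3

By right end: [4,7]  [1,8]  [7,9]  [8,14]  [17,19]  [19,21]
[4,7] uncovered → point at 7; [8,14] uncovered → point at 14; [17,19] uncovered → point at 19.
Points: 7, 14, 19 (3 total).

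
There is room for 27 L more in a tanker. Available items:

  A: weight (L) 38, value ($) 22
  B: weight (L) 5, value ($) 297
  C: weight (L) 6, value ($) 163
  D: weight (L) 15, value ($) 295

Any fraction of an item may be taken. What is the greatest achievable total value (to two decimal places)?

Sort by value per unit weight and fill in that order.
Order: B (297/5=59.40) > C (163/6=27.17) > D (295/15=19.67) > A (22/38=0.58)
Fill: take B (5 @ 297) → take C (6 @ 163) → take D (15 @ 295) → take 1/38 of A → 0.58; 27/27 used.
Total value = 755.58

755.58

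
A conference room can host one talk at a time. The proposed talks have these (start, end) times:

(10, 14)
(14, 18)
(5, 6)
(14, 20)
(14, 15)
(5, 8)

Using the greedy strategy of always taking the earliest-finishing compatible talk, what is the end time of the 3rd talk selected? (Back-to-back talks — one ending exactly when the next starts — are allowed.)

15

Sorted by end: (5,6)  (5,8)  (10,14)  (14,15)  (14,18)  (14,20)
take (5,6); take (10,14); take (14,15).
Selected: (5,6) (10,14) (14,15)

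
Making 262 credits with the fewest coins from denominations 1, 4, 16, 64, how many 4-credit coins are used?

Greedy: take as many of the largest coin as possible, then repeat with the remainder.
262 − 4×64→6 − 1×4→2 − 2×1→0
Count of 4: 1

1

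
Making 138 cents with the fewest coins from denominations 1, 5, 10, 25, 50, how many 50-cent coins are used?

2

Use the largest denomination that fits, subtract, and repeat.
138 = 2×50 + 1×25 + 1×10 + 3×1
Count of 50: 2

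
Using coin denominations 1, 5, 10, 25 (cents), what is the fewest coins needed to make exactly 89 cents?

89 = 3×25 + 1×10 + 4×1
Total coins = 3 + 1 + 4 = 8

8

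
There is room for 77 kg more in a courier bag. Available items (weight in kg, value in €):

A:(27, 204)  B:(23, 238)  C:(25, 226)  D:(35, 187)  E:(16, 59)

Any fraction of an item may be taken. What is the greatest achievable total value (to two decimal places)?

Order: B (238/23=10.35) > C (226/25=9.04) > A (204/27=7.56) > D (187/35=5.34) > E (59/16=3.69)
Fill: take B (23 @ 238) → take C (25 @ 226) → take A (27 @ 204) → take 2/35 of D → 10.69; 77/77 used.
Total value = 678.69

678.69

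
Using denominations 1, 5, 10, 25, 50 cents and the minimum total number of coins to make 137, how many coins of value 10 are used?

1

Greedy: take as many of the largest coin as possible, then repeat with the remainder.
137 − 2×50→37 − 1×25→12 − 1×10→2 − 2×1→0
Count of 10: 1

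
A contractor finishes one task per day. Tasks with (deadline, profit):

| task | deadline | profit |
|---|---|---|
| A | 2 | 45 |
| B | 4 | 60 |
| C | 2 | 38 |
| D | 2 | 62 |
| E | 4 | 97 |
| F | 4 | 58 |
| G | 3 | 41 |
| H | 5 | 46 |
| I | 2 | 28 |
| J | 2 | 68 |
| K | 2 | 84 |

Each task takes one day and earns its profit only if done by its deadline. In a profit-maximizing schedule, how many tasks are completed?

Profit order: E=97 K=84 J=68 D=62 B=60 F=58 H=46 A=45 G=41 C=38 I=28
Assign: E→slot 4, K→slot 2, J→slot 1, D skipped, B→slot 3, F skipped, H→slot 5, A skipped, G skipped, C skipped, I skipped.
Slots: [1:J] [2:K] [3:B] [4:E] [5:H]
5 of 11 scheduled.

5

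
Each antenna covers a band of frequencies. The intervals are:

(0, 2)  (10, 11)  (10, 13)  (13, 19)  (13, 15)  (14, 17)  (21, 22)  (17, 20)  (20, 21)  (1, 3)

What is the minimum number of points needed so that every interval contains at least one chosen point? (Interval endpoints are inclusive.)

5

Sorted: [0,2] [1,3] [10,11] [10,13] [13,15] [14,17] [13,19] [17,20] [20,21] [21,22]
{[0,2],[1,3]} hit by 2; {[10,11],[10,13]} hit by 11; {[13,15],[14,17],[13,19]} hit by 15; {[17,20],[20,21]} hit by 20; {[21,22]} hit by 22.
Points: 2, 11, 15, 20, 22 (5 total).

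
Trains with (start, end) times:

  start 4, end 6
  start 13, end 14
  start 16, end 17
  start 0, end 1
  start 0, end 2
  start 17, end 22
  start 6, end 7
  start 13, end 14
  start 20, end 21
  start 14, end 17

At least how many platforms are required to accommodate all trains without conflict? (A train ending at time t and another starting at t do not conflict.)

The answer is the maximum number of intervals overlapping at any instant.
Events (time:±→running): 0:+→1 0:+→2 … peak 2.

2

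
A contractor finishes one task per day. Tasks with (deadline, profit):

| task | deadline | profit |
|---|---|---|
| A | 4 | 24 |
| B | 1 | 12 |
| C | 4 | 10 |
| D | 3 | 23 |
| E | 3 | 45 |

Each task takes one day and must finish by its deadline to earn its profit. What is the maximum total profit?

Take jobs in profit order; each goes to the latest open slot no later than its deadline.
Profit order: E=45 A=24 D=23 B=12 C=10
Assign: E→slot 3, A→slot 4, D→slot 2, B→slot 1, C skipped.
Slots: [1:B] [2:D] [3:E] [4:A]
Profit = 12 + 23 + 45 + 24 = 104

104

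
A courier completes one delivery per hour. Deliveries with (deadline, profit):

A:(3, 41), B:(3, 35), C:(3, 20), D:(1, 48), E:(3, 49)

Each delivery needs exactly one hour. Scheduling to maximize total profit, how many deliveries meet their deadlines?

3

Sort by profit descending; place each in the latest free slot ≤ its deadline.
By profit: E(d3,49), D(d1,48), A(d3,41), B(d3,35), C(d3,20)
E→slot 3; D→slot 1; A→slot 2; B skipped; C skipped.
3 of 5 scheduled.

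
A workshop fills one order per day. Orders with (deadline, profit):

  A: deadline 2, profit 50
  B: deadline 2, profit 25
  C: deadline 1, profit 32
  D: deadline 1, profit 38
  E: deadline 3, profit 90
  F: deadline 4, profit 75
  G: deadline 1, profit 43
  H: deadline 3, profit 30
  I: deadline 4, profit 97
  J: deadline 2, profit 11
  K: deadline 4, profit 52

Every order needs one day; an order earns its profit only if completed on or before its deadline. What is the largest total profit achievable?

Profit order: I=97 E=90 F=75 K=52 A=50 G=43 D=38 C=32 H=30 B=25 J=11
Assign: I→slot 4, E→slot 3, F→slot 2, K→slot 1, A skipped, G skipped, D skipped, C skipped, H skipped, B skipped, J skipped.
Slots: [1:K] [2:F] [3:E] [4:I]
Profit = 52 + 75 + 90 + 97 = 314

314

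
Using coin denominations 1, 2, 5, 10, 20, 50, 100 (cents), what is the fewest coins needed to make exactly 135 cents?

4

135 − 1×100→35 − 1×20→15 − 1×10→5 − 1×5→0
Total coins = 1 + 1 + 1 + 1 = 4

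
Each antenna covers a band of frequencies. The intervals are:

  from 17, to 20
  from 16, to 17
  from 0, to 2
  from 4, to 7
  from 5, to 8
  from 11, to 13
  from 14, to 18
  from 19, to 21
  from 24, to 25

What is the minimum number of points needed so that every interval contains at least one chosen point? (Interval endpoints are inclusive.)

Sort by right endpoint; whenever an interval is uncovered, place a point at its right end.
Sorted: [0,2] [4,7] [5,8] [11,13] [16,17] [14,18] [17,20] [19,21] [24,25]
{[0,2]} hit by 2; {[4,7],[5,8]} hit by 7; {[11,13]} hit by 13; {[16,17],[14,18],[17,20]} hit by 17; {[19,21]} hit by 21; {[24,25]} hit by 25.
Points: 2, 7, 13, 17, 21, 25 (6 total).

6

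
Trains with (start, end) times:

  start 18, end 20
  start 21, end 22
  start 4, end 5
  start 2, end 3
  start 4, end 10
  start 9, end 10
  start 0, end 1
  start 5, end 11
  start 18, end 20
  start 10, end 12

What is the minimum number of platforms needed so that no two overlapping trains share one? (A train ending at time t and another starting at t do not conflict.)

Count concurrent intervals with a sweep; the peak is the room count.
starts: [0, 2, 4, 4, 5, 9, 10, 18, 18, 21]
ends:   [1, 3, 5, 10, 10, 11, 12, 20, 20, 22]
s0→1 e1→0 s2→1 e3→0 s4→1 s4→2 e5→1 s5→2 s9→3  — peak 3.

3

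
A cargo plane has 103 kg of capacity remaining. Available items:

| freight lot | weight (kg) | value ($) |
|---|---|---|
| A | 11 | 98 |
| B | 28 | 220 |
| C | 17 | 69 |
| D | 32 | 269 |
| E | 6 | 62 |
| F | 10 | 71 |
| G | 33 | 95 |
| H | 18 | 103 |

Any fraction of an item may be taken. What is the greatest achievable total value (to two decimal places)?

811.56

Sort by value per unit weight and fill in that order.
Order: E (62/6=10.33) > A (98/11=8.91) > D (269/32=8.41) > B (220/28=7.86) > F (71/10=7.10) > H (103/18=5.72) > C (69/17=4.06) > G (95/33=2.88)
Fill: take E (6 @ 62) → take A (11 @ 98) → take D (32 @ 269) → take B (28 @ 220) → take F (10 @ 71) → take 16/18 of H → 91.56; 103/103 used.
Total value = 811.56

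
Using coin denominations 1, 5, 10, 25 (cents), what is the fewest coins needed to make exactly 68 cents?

Greedy: take as many of the largest coin as possible, then repeat with the remainder.
68 = 2×25 + 1×10 + 1×5 + 3×1
Total coins = 2 + 1 + 1 + 3 = 7

7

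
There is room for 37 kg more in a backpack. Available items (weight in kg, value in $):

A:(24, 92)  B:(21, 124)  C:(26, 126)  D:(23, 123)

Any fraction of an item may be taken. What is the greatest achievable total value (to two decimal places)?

209.57

Order: B (124/21=5.90) > D (123/23=5.35) > C (126/26=4.85) > A (92/24=3.83)
Fill: take B (21 @ 124) → take 16/23 of D → 85.57; 37/37 used.
Total value = 209.57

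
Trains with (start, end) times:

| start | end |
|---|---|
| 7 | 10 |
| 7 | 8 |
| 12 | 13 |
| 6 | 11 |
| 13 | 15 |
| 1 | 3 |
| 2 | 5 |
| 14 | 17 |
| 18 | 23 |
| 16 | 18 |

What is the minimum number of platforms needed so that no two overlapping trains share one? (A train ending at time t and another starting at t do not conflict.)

3

Count concurrent intervals with a sweep; the peak is the room count.
starts: [1, 2, 6, 7, 7, 12, 13, 14, 16, 18]
ends:   [3, 5, 8, 10, 11, 13, 15, 17, 18, 23]
s1→1 s2→2 e3→1 e5→0 s6→1 s7→2 s7→3  — peak 3.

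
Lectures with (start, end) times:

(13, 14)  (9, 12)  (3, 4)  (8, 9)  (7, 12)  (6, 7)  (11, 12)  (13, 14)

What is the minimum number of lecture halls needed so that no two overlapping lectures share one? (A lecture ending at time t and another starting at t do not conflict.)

Events (time:±→running): 3:+→1 4:-→0 6:+→1 7:-→0 7:+→1 8:+→2 9:-→1 9:+→2 11:+→3 … peak 3.

3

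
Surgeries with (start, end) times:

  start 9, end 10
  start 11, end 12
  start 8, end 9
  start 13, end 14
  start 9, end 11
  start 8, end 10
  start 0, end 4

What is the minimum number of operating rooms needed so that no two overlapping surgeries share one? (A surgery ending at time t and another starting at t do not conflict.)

Events (time:±→running): 0:+→1 4:-→0 8:+→1 8:+→2 9:-→1 9:+→2 9:+→3 … peak 3.

3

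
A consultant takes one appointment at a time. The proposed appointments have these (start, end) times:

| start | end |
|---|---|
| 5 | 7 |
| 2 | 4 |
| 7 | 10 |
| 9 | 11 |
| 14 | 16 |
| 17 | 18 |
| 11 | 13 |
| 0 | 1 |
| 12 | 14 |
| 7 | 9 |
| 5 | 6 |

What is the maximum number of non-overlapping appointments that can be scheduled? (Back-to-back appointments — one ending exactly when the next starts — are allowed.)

Sorted by end: (0,1)  (2,4)  (5,6)  (5,7)  (7,9)  (7,10)  (9,11)  (11,13)  (12,14)  (14,16)  (17,18)
take (0,1); take (2,4); take (5,6); take (7,9); take (9,11); take (11,13); take (14,16); take (17,18).
Selected 8 appointments.

8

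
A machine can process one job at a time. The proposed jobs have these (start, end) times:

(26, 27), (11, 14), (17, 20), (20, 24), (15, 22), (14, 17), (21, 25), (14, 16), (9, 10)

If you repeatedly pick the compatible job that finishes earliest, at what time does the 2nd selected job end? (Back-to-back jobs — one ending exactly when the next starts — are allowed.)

14

By end time: (9,10), (11,14), (14,16), (14,17), (17,20), (15,22), (20,24), (21,25), (26,27).
Pick (9,10); next start ≥ 10 → (11,14); next start ≥ 14 → (14,16); next start ≥ 16 → (17,20); next start ≥ 20 → (20,24); next start ≥ 24 → (26,27).
Selected: (9,10) (11,14) (14,16) (17,20) (20,24) (26,27)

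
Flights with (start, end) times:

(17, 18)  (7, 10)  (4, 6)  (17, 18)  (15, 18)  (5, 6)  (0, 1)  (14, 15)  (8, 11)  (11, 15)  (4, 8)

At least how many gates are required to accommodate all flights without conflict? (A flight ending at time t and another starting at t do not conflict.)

The answer is the maximum number of intervals overlapping at any instant.
starts: [0, 4, 4, 5, 7, 8, 11, 14, 15, 17, 17]
ends:   [1, 6, 6, 8, 10, 11, 15, 15, 18, 18, 18]
s0→1 e1→0 s4→1 s4→2 s5→3  — peak 3.

3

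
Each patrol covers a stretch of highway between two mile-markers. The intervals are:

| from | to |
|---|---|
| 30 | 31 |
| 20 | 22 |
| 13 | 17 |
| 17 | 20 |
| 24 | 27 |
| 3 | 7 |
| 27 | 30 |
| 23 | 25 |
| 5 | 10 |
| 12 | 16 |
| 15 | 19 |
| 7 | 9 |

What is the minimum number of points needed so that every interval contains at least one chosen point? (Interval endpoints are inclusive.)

Sort by right endpoint; whenever an interval is uncovered, place a point at its right end.
Sorted: [3,7] [7,9] [5,10] [12,16] [13,17] [15,19] [17,20] [20,22] [23,25] [24,27] [27,30] [30,31]
{[3,7],[7,9],[5,10]} hit by 7; {[12,16],[13,17],[15,19]} hit by 16; {[17,20],[20,22]} hit by 20; {[23,25],[24,27]} hit by 25; {[27,30],[30,31]} hit by 30.
Points: 7, 16, 20, 25, 30 (5 total).

5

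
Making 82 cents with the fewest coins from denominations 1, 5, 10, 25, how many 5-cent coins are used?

1

82 = 3×25 + 1×5 + 2×1
Count of 5: 1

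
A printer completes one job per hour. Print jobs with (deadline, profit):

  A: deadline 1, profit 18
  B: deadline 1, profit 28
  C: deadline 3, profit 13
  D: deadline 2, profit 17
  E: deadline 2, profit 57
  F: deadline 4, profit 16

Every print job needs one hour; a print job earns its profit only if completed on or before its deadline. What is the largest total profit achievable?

By profit: E(d2,57), B(d1,28), A(d1,18), D(d2,17), F(d4,16), C(d3,13)
E→slot 2; B→slot 1; A skipped; D skipped; F→slot 4; C→slot 3.
Profit = 28 + 57 + 13 + 16 = 114

114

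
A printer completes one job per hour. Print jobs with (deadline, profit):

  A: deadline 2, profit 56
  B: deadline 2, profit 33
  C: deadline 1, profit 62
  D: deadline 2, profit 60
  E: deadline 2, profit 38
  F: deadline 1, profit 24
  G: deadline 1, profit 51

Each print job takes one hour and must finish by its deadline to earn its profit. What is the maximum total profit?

122

By profit: C(d1,62), D(d2,60), A(d2,56), G(d1,51), E(d2,38), B(d2,33), F(d1,24)
C→slot 1; D→slot 2; A skipped; G skipped; E skipped; B skipped; F skipped.
Profit = 62 + 60 = 122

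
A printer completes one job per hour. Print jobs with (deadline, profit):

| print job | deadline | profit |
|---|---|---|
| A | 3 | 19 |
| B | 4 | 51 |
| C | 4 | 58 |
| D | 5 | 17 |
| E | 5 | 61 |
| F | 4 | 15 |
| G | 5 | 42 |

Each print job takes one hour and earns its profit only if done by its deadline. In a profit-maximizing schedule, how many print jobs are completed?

Take jobs in profit order; each goes to the latest open slot no later than its deadline.
By profit: E(d5,61), C(d4,58), B(d4,51), G(d5,42), A(d3,19), D(d5,17), F(d4,15)
E→slot 5; C→slot 4; B→slot 3; G→slot 2; A→slot 1; D skipped; F skipped.
5 of 7 scheduled.

5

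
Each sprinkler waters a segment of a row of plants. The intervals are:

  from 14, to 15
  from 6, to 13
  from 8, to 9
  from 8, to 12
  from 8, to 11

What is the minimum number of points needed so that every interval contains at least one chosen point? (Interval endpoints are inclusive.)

Sort by right endpoint; whenever an interval is uncovered, place a point at its right end.
Sorted: [8,9] [8,11] [8,12] [6,13] [14,15]
{[8,9],[8,11],[8,12],[6,13]} hit by 9; {[14,15]} hit by 15.
Points: 9, 15 (2 total).

2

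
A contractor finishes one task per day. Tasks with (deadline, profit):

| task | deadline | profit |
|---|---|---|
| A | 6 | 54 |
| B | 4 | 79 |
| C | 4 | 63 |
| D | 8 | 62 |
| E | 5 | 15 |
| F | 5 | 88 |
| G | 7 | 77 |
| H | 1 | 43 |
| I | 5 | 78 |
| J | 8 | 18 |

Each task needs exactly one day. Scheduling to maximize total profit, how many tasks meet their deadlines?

By profit: F(d5,88), B(d4,79), I(d5,78), G(d7,77), C(d4,63), D(d8,62), A(d6,54), H(d1,43), J(d8,18), E(d5,15)
F→slot 5; B→slot 4; I→slot 3; G→slot 7; C→slot 2; D→slot 8; A→slot 6; H→slot 1; J skipped; E skipped.
8 of 10 scheduled.

8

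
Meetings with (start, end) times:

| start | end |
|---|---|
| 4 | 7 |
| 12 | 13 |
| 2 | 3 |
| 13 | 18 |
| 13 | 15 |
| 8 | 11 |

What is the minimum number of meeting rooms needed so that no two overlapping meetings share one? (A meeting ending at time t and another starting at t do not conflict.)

2

Events (time:±→running): 2:+→1 3:-→0 4:+→1 7:-→0 8:+→1 11:-→0 12:+→1 13:-→0 13:+→1 13:+→2 … peak 2.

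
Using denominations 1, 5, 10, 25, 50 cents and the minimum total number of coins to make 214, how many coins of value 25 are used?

Greedy: take as many of the largest coin as possible, then repeat with the remainder.
214 = 4×50 + 1×10 + 4×1
Count of 25: 0

0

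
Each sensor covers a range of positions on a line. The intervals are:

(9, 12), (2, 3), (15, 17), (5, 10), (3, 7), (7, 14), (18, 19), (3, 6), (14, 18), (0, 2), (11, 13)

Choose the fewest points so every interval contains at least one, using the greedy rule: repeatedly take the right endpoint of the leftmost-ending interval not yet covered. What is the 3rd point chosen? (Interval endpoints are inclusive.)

Sorted: [0,2] [2,3] [3,6] [3,7] [5,10] [9,12] [11,13] [7,14] [15,17] [14,18] [18,19]
{[0,2],[2,3]} hit by 2; {[3,6],[3,7],[5,10]} hit by 6; {[9,12],[11,13],[7,14]} hit by 12; {[15,17],[14,18]} hit by 17; {[18,19]} hit by 19.
Points: 2, 6, 12, 17, 19 (5 total).

12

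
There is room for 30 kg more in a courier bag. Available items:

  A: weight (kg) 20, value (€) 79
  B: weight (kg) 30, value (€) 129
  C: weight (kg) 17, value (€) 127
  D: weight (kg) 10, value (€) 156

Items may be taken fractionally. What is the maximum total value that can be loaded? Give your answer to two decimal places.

Ratios (sorted): D 15.60, C 7.47, B 4.30, A 3.95
take D (10 @ 156); take C (17 @ 127); take 3/30 of B → 12.90. Capacity used 30/30.
Total value = 295.90

295.90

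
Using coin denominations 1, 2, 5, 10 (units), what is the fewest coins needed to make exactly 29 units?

29 = 2×10 + 1×5 + 2×2
Total coins = 2 + 1 + 2 = 5

5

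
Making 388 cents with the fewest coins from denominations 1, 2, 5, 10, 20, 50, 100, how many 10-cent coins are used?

Greedy: take as many of the largest coin as possible, then repeat with the remainder.
388 = 3×100 + 1×50 + 1×20 + 1×10 + 1×5 + 1×2 + 1×1
Count of 10: 1

1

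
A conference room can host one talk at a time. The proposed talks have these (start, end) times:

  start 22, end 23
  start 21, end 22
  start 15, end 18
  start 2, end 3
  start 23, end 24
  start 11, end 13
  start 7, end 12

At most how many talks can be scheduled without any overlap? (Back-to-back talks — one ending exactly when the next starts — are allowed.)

Sort by end time and greedily take each interval whose start is ≥ the last chosen end.
By end time: (2,3), (7,12), (11,13), (15,18), (21,22), (22,23), (23,24).
Pick (2,3); next start ≥ 3 → (7,12); next start ≥ 12 → (15,18); next start ≥ 18 → (21,22); next start ≥ 22 → (22,23); next start ≥ 23 → (23,24).
Selected 6 talks.

6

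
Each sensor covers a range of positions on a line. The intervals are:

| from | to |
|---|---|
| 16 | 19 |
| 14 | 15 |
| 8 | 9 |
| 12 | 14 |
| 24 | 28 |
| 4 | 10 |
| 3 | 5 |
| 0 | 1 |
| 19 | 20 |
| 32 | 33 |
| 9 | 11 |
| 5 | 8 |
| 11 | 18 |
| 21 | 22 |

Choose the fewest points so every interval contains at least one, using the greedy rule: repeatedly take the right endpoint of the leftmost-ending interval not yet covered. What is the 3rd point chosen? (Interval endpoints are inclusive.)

9

Sort by right endpoint; whenever an interval is uncovered, place a point at its right end.
By right end: [0,1]  [3,5]  [5,8]  [8,9]  [4,10]  [9,11]  [12,14]  [14,15]  [11,18]  [16,19]  [19,20]  [21,22]  [24,28]  [32,33]
[0,1] uncovered → point at 1; [3,5] uncovered → point at 5; [8,9] uncovered → point at 9; [12,14] uncovered → point at 14; [16,19] uncovered → point at 19; [21,22] uncovered → point at 22; [24,28] uncovered → point at 28; [32,33] uncovered → point at 33.
Points: 1, 5, 9, 14, 19, 22, 28, 33 (8 total).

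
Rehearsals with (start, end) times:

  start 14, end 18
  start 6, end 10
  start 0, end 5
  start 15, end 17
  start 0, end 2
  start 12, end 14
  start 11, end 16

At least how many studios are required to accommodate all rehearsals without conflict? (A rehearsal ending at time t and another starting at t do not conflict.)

Count concurrent intervals with a sweep; the peak is the room count.
starts: [0, 0, 6, 11, 12, 14, 15]
ends:   [2, 5, 10, 14, 16, 17, 18]
s0→1 s0→2 e2→1 e5→0 s6→1 e10→0 s11→1 s12→2 e14→1 s14→2 s15→3  — peak 3.

3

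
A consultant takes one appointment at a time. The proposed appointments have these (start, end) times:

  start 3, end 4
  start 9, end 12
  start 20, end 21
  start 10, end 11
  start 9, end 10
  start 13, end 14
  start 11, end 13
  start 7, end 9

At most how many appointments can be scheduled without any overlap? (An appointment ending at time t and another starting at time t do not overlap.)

7

By end time: (3,4), (7,9), (9,10), (10,11), (9,12), (11,13), (13,14), (20,21).
Pick (3,4); next start ≥ 4 → (7,9); next start ≥ 9 → (9,10); next start ≥ 10 → (10,11); next start ≥ 11 → (11,13); next start ≥ 13 → (13,14); next start ≥ 14 → (20,21).
Selected 7 appointments.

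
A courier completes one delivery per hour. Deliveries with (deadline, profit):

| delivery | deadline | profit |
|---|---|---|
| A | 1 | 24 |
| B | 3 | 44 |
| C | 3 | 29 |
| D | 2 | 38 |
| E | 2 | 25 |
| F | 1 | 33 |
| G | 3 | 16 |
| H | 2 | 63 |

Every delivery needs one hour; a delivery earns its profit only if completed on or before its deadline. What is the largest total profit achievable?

145

Sort by profit descending; place each in the latest free slot ≤ its deadline.
Profit order: H=63 B=44 D=38 F=33 C=29 E=25 A=24 G=16
Assign: H→slot 2, B→slot 3, D→slot 1, F skipped, C skipped, E skipped, A skipped, G skipped.
Slots: [1:D] [2:H] [3:B]
Profit = 38 + 63 + 44 = 145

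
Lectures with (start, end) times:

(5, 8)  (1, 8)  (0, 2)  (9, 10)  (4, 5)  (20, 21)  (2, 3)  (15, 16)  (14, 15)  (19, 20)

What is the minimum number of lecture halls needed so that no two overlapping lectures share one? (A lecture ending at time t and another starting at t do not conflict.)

2

Events (time:±→running): 0:+→1 1:+→2 … peak 2.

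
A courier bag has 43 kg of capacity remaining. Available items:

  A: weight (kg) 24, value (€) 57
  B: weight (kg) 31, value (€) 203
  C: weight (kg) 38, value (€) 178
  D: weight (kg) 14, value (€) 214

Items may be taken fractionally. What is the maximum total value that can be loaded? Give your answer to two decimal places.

Sort by value per unit weight and fill in that order.
Ratios (sorted): D 15.29, B 6.55, C 4.68, A 2.38
take D (14 @ 214); take 29/31 of B → 189.90. Capacity used 43/43.
Total value = 403.90

403.90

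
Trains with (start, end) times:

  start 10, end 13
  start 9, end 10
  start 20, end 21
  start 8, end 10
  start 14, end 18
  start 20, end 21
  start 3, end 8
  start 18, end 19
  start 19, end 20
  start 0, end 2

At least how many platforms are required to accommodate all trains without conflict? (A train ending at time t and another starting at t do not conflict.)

Events (time:±→running): 0:+→1 2:-→0 3:+→1 8:-→0 8:+→1 9:+→2 … peak 2.

2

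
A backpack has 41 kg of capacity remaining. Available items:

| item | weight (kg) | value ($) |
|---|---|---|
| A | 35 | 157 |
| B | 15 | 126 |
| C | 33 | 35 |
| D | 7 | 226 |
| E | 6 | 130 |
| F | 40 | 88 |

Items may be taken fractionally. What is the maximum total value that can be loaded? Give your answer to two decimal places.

Greedy by value/weight ratio, highest first.
Order: D (226/7=32.29) > E (130/6=21.67) > B (126/15=8.40) > A (157/35=4.49) > F (88/40=2.20) > C (35/33=1.06)
Fill: take D (7 @ 226) → take E (6 @ 130) → take B (15 @ 126) → take 13/35 of A → 58.31; 41/41 used.
Total value = 540.31

540.31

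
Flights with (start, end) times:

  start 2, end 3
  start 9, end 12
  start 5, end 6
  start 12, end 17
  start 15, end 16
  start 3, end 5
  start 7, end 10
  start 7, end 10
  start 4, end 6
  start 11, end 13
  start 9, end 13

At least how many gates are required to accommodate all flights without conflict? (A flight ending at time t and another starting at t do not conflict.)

Count concurrent intervals with a sweep; the peak is the room count.
Events (time:±→running): 2:+→1 3:-→0 3:+→1 4:+→2 5:-→1 5:+→2 6:-→1 6:-→0 7:+→1 7:+→2 9:+→3 9:+→4 … peak 4.

4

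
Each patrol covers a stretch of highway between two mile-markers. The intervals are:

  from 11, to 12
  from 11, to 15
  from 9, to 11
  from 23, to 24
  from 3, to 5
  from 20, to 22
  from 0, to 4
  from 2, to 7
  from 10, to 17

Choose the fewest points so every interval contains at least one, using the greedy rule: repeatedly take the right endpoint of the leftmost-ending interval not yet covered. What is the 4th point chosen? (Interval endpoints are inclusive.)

Sort by right endpoint; whenever an interval is uncovered, place a point at its right end.
By right end: [0,4]  [3,5]  [2,7]  [9,11]  [11,12]  [11,15]  [10,17]  [20,22]  [23,24]
[0,4] uncovered → point at 4; [9,11] uncovered → point at 11; [20,22] uncovered → point at 22; [23,24] uncovered → point at 24.
Points: 4, 11, 22, 24 (4 total).

24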